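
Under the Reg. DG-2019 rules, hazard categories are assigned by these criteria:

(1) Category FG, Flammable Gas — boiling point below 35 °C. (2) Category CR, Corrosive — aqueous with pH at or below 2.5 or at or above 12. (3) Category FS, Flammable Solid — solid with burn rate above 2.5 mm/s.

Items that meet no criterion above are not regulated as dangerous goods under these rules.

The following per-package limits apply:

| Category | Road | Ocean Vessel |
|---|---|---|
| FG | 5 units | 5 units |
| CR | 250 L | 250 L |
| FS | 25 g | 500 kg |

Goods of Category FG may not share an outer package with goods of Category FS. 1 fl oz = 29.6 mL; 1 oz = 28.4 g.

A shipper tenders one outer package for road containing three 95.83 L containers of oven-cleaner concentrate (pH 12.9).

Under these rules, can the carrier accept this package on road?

No

Oven-cleaner concentrate: pH 12.9 ≥ 12 → Category CR (Corrosive).
Category CR quantity: three 95.83 L containers = 287.49 L.
287.49 L > 250 L (road limit, Category CR) — over the limit.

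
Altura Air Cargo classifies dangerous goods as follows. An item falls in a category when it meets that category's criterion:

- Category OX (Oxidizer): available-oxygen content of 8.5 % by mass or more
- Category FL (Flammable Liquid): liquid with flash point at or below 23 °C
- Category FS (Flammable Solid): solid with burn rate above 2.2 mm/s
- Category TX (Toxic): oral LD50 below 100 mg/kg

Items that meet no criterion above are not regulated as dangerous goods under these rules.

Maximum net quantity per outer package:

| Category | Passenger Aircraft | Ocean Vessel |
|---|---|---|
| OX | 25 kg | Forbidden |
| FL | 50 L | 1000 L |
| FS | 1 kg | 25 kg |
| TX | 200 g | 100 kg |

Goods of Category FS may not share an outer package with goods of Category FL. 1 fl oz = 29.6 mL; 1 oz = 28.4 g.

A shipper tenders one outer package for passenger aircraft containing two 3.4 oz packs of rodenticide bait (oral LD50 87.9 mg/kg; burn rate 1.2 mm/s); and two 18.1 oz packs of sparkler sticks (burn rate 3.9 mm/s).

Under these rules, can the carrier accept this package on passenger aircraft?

The rodenticide bait has oral LD50 87.9 mg/kg, which is < 100 mg/kg, so it is Category TX (Toxic).
Burn rate 3.9 mm/s meets the Category FS criterion (Flammable Solid), so the sparkler sticks are Category FS.
Category TX quantity: two 3.4 oz packs = 193.12 g.
193.12 g is within the passenger aircraft limit of 200 g for Category TX.
Category FS quantity: two 18.1 oz packs = 1028.08 g.
1028.08 g > 1 kg (passenger aircraft limit, Category FS) — over the limit.
The segregation rule (Category FS with Category FL) does not apply to Category TX with Category FS.

No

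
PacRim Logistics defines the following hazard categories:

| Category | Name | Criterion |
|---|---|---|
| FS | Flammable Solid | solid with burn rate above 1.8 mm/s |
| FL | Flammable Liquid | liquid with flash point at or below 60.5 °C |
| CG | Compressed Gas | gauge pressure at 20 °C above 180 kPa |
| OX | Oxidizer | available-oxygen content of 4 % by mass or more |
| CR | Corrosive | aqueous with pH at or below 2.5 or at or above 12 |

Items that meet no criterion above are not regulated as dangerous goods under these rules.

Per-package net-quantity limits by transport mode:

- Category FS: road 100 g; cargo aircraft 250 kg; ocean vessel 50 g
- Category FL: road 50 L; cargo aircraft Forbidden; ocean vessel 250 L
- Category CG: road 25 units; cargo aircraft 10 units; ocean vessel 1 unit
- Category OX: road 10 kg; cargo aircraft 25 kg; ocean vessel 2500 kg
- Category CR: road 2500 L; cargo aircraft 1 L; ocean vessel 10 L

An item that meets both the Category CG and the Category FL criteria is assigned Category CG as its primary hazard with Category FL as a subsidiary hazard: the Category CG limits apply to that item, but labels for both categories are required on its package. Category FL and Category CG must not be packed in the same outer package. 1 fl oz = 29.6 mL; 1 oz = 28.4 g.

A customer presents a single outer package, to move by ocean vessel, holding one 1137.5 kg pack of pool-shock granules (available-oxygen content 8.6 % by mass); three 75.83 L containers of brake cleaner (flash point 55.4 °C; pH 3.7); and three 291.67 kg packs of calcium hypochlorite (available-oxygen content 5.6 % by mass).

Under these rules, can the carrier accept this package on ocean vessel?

With available-oxygen content 8.6 % by mass (≥ 4 % by mass), the pool-shock granules fall in Category OX.
The brake cleaner has flash point 55.4 °C, which is ≤ 60.5 °C, so it is Category FL (Flammable Liquid).
Calcium hypochlorite: available-oxygen content 5.6 % by mass ≥ 4 % by mass → Category OX (Oxidizer).
Category FL quantity: three 75.83 L containers = 227.49 L.
227.49 L is within the ocean vessel limit of 250 L for Category FL.
Total Category OX: 1137.5 kg + (three 291.67 kg packs = 875.01 kg) = 2012.51 kg.
That is within the Category OX ocean vessel limit of 2500 kg.
The segregation rule (Category FL with Category CG) does not apply to Category FL with Category OX.
Every hazard category is within its ocean vessel limit and no segregation rule is violated.

Yes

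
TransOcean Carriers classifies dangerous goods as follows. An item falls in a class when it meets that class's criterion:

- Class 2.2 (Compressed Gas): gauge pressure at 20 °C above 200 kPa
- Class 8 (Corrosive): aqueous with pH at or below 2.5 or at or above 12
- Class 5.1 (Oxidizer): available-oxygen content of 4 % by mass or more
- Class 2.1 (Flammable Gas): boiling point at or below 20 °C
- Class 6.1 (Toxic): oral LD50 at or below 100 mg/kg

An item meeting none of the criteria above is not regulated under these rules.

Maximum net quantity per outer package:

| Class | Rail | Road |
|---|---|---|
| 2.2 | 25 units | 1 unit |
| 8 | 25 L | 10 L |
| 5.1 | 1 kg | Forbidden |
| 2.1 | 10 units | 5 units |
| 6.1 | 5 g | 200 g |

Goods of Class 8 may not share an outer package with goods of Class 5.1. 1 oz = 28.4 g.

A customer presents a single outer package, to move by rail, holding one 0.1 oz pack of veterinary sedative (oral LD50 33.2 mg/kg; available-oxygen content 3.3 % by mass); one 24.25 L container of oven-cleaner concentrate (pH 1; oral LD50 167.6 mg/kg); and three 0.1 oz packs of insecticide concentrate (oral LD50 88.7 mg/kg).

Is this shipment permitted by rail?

No

With oral LD50 33.2 mg/kg (≤ 100 mg/kg), the veterinary sedative falls in Class 6.1.
pH 1 meets the Class 8 criterion (Corrosive), so the oven-cleaner concentrate is Class 8.
Insecticide concentrate: oral LD50 88.7 mg/kg ≤ 100 mg/kg → Class 6.1 (Toxic).
Class 6.1 net quantity: (one 0.1 oz pack = 2.84 g) + (three 0.1 oz packs = 8.52 g) = 11.36 g.
That exceeds the Class 6.1 rail limit of 5 g.
Class 8 quantity: 24.25 L.
24.25 L is within the rail limit of 25 L for Class 8.
The segregation rule (Class 8 with Class 5.1) does not apply to Class 6.1 with Class 8.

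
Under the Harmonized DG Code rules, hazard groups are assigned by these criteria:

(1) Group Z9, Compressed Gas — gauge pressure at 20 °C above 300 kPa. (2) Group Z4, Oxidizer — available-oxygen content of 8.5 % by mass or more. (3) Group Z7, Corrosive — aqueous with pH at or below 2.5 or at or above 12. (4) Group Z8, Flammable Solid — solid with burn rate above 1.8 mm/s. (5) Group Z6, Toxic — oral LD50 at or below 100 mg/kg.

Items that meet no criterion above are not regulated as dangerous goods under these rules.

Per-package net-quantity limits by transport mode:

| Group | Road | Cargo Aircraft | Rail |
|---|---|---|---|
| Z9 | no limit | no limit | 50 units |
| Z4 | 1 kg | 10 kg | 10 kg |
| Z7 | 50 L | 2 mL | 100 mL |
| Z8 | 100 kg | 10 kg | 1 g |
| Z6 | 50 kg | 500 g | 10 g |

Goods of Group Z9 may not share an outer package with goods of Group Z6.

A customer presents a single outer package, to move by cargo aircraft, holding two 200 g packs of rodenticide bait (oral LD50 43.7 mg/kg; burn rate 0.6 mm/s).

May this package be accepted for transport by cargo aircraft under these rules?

Yes

Rodenticide bait: oral LD50 43.7 mg/kg ≤ 100 mg/kg → Group Z6 (Toxic).
Group Z6 quantity: two 200 g packs = 400 g.
400 g is within the cargo aircraft limit of 500 g for Group Z6.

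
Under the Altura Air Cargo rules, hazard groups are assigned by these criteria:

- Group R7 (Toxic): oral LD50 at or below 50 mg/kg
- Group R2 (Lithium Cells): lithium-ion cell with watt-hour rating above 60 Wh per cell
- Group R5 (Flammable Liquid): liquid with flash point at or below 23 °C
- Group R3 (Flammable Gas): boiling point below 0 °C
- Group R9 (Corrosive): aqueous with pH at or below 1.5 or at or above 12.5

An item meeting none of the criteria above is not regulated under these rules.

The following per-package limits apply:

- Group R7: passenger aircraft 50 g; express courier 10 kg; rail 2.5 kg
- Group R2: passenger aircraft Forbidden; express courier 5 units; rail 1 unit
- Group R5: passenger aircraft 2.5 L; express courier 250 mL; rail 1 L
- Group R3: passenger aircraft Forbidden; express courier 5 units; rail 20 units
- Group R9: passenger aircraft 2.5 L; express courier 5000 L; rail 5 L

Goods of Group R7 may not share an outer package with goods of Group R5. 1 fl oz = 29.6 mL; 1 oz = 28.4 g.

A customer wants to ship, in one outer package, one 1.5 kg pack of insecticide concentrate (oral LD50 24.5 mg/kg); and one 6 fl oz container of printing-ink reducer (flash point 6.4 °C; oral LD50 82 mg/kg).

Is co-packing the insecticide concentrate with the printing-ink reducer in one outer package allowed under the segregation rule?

No

With oral LD50 24.5 mg/kg (≤ 50 mg/kg), the insecticide concentrate falls in Group R7.
With flash point 6.4 °C (≤ 23 °C), the printing-ink reducer falls in Group R5.
Group R7 and Group R5 may not share an outer package.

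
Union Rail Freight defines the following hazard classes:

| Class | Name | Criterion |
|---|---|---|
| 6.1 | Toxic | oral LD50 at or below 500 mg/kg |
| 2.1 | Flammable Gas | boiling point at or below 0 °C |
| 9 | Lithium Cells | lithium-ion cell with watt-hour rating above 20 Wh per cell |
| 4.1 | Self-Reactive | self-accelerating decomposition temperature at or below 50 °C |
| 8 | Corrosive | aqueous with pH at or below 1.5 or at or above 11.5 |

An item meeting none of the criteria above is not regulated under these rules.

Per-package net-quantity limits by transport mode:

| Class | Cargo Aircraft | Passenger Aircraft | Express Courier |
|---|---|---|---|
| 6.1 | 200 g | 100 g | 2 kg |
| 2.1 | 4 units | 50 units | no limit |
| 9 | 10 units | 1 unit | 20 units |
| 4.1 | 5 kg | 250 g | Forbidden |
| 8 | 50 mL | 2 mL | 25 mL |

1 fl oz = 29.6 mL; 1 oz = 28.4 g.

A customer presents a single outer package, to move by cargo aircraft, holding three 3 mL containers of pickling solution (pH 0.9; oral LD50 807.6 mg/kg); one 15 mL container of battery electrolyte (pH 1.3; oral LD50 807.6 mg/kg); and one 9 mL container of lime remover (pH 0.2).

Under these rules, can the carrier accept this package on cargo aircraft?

With pH 0.9 (≤ 1.5), the pickling solution falls in Class 8.
pH 1.3 meets the Class 8 criterion (Corrosive), so the battery electrolyte is Class 8.
Lime remover: pH 0.2 ≤ 1.5 → Class 8 (Corrosive).
Class 8 net quantity: (three 3 mL containers = 9 mL) + 15 mL + 9 mL = 33 mL.
33 mL ≤ 50 mL (cargo aircraft limit, Class 8) — within limit.

Yes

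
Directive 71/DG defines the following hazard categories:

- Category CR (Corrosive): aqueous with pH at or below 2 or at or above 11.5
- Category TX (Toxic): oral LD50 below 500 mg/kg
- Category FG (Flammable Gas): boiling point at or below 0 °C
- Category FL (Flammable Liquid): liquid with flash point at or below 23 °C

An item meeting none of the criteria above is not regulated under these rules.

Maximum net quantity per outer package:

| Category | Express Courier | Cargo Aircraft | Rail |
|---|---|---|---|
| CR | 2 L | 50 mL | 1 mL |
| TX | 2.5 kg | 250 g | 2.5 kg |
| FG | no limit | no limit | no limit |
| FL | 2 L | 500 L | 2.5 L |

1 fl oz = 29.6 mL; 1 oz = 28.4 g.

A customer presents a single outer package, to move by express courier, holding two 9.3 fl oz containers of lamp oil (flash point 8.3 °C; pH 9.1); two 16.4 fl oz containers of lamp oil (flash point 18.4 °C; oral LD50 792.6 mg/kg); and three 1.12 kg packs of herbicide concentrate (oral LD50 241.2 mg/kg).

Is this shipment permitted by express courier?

The lamp oil has flash point 8.3 °C, which is ≤ 23 °C, so it is Category FL (Flammable Liquid).
The lamp oil has flash point 18.4 °C, which is ≤ 23 °C, so it is Category FL (Flammable Liquid).
Herbicide concentrate: oral LD50 241.2 mg/kg < 500 mg/kg → Category TX (Toxic).
Category FL net quantity: (two 9.3 fl oz containers = 550.56 mL) + (two 16.4 fl oz containers = 970.88 mL) = 1521.44 mL.
That is within the Category FL express courier limit of 2 L.
Category TX quantity: three 1.12 kg packs = 3.36 kg.
That exceeds the Category TX express courier limit of 2.5 kg.

No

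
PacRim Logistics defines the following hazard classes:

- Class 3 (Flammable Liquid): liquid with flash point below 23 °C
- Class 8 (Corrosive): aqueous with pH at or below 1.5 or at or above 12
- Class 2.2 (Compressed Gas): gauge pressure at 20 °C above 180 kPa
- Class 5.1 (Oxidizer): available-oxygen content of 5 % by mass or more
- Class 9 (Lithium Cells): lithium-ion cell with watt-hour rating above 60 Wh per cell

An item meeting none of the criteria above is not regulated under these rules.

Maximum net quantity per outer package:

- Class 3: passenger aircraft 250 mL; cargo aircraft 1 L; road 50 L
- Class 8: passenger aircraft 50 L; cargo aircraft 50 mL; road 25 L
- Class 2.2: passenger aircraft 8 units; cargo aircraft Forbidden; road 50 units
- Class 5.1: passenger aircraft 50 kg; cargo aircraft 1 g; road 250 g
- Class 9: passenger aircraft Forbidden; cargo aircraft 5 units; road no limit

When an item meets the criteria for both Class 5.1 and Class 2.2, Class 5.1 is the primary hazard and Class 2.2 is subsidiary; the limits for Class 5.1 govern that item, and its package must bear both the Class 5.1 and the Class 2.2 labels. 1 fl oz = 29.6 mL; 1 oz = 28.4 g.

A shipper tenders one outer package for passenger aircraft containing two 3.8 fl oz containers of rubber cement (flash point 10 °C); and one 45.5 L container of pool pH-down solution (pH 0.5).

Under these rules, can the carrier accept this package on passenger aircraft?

With flash point 10 °C (< 23 °C), the rubber cement falls in Class 3.
pH 0.5 meets the Class 8 criterion (Corrosive), so the pool pH-down solution is Class 8.
Class 8 quantity: 45.5 L.
45.5 L ≤ 50 L (passenger aircraft limit, Class 8) — within limit.
Class 3 quantity: two 3.8 fl oz containers = 224.96 mL.
224.96 mL is within the passenger aircraft limit of 250 mL for Class 3.
Every hazard class is within its passenger aircraft limit and no segregation rule is violated.

Yes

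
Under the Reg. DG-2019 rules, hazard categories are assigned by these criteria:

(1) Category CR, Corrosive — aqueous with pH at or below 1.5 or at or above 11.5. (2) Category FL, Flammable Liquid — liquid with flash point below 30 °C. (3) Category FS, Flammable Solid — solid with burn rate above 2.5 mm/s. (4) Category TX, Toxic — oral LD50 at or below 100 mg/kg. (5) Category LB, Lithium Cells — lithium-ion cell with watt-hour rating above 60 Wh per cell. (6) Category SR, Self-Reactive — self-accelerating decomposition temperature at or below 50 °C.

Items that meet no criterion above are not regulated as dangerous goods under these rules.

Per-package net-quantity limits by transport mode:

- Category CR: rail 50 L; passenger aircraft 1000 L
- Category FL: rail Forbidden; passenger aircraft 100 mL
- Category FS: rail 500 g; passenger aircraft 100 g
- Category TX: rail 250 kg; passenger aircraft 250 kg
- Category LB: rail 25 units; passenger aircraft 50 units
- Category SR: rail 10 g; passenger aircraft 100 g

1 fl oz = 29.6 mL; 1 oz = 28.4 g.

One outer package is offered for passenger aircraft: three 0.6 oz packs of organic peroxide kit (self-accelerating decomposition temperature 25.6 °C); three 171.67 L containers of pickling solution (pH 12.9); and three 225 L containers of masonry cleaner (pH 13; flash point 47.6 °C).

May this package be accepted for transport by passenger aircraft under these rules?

The organic peroxide kit has self-accelerating decomposition temperature 25.6 °C, which is ≤ 50 °C, so it is Category SR (Self-Reactive).
The pickling solution has pH 12.9, which is ≥ 11.5, so it is Category CR (Corrosive).
Masonry cleaner: pH 13 ≥ 11.5 → Category CR (Corrosive).
Category CR net quantity: (three 171.67 L containers = 515.01 L) + (three 225 L containers = 675 L) = 1190.01 L.
That exceeds the Category CR passenger aircraft limit of 1000 L.
Category SR quantity: three 0.6 oz packs = 51.12 g.
51.12 g ≤ 100 g (passenger aircraft limit, Category SR) — within limit.

No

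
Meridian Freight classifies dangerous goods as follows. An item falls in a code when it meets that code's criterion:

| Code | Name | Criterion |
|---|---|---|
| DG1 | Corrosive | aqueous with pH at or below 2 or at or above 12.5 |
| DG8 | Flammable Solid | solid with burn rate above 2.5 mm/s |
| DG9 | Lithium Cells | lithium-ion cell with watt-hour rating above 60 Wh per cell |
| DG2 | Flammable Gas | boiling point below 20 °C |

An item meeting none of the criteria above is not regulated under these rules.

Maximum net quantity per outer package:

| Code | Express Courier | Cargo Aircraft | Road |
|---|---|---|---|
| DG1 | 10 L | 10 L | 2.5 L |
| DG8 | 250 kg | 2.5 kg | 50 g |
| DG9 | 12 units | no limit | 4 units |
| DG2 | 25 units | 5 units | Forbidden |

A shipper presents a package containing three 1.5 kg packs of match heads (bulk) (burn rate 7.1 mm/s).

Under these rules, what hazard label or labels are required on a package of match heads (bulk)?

The match heads (bulk) have burn rate 7.1 mm/s, which is > 2.5 mm/s, so they are Code DG8 (Flammable Solid).
Only the Code DG8 label is required.

Code DG8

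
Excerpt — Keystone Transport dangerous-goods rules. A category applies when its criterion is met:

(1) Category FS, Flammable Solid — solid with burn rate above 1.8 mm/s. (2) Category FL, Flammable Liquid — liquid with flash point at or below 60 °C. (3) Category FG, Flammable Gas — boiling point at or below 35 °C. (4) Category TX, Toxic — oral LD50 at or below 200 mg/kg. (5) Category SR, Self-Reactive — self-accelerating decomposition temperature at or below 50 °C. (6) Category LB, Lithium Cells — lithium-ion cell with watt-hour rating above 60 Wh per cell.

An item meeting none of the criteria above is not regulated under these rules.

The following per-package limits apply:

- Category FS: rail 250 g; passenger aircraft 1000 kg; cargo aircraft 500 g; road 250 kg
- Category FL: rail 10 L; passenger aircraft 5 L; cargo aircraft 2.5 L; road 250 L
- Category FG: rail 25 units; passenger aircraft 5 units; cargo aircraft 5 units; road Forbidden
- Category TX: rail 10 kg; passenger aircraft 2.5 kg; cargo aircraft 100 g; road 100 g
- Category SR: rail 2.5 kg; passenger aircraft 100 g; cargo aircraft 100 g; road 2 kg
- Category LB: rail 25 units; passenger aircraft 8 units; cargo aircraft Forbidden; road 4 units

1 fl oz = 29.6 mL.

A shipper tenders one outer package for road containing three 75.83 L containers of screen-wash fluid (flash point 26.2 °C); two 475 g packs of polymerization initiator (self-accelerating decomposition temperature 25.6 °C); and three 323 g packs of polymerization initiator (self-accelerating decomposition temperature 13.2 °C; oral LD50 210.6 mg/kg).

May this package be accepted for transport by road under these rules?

Yes

Screen-wash fluid: flash point 26.2 °C ≤ 60 °C → Category FL (Flammable Liquid).
Self-accelerating decomposition temperature 25.6 °C meets the Category SR criterion (Self-Reactive), so the polymerization initiator is Category SR.
Polymerization initiator: self-accelerating decomposition temperature 13.2 °C ≤ 50 °C → Category SR (Self-Reactive).
Total Category SR: (two 475 g packs = 950 g) + (three 323 g packs = 969 g) = 1.919 kg.
1.919 kg is within the road limit of 2 kg for Category SR.
Category FL quantity: three 75.83 L containers = 227.49 L.
227.49 L ≤ 250 L (road limit, Category FL) — within limit.
Every hazard category is within its road limit and no segregation rule is violated.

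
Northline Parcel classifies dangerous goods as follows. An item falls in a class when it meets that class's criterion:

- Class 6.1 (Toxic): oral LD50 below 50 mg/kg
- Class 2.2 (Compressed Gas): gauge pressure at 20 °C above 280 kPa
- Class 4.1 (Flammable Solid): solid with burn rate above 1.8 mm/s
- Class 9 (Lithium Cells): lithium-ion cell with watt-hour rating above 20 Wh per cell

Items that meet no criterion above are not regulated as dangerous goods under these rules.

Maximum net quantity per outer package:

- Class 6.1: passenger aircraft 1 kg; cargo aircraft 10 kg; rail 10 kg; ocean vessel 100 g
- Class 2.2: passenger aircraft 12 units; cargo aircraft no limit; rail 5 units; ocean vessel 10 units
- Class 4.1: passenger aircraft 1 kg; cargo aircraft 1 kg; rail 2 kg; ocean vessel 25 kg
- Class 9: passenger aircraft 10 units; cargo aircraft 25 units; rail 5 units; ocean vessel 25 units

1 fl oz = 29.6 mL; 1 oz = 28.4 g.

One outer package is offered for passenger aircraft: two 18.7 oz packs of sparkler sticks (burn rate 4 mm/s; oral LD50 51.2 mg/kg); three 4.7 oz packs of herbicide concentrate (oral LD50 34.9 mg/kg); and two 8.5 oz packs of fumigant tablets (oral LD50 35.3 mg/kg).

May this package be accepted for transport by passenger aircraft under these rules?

No

Burn rate 4 mm/s meets the Class 4.1 criterion (Flammable Solid), so the sparkler sticks are Class 4.1.
Herbicide concentrate: oral LD50 34.9 mg/kg < 50 mg/kg → Class 6.1 (Toxic).
The fumigant tablets have oral LD50 35.3 mg/kg, which is < 50 mg/kg, so they are Class 6.1 (Toxic).
Class 6.1 net quantity: (three 4.7 oz packs = 400.44 g) + (two 8.5 oz packs = 482.8 g) = 883.24 g.
That is within the Class 6.1 passenger aircraft limit of 1 kg.
Class 4.1 quantity: two 18.7 oz packs = 1062.16 g.
That exceeds the Class 4.1 passenger aircraft limit of 1 kg.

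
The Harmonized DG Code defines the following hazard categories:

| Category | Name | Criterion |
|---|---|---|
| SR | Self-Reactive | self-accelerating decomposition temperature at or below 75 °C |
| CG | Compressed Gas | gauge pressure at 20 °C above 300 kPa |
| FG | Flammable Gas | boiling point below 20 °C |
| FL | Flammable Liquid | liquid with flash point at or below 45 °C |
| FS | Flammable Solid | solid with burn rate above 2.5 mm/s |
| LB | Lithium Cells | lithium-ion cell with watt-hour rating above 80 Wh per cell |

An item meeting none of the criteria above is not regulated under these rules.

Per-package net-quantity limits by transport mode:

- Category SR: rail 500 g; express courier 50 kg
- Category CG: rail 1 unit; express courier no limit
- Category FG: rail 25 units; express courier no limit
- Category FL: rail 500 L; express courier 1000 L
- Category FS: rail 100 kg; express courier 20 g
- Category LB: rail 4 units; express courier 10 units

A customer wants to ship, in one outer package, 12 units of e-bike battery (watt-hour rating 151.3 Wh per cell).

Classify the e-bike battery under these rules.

Category LB

Watt-hour rating 151.3 Wh per cell meets the Category LB criterion (Lithium Cells), so the e-bike battery is Category LB.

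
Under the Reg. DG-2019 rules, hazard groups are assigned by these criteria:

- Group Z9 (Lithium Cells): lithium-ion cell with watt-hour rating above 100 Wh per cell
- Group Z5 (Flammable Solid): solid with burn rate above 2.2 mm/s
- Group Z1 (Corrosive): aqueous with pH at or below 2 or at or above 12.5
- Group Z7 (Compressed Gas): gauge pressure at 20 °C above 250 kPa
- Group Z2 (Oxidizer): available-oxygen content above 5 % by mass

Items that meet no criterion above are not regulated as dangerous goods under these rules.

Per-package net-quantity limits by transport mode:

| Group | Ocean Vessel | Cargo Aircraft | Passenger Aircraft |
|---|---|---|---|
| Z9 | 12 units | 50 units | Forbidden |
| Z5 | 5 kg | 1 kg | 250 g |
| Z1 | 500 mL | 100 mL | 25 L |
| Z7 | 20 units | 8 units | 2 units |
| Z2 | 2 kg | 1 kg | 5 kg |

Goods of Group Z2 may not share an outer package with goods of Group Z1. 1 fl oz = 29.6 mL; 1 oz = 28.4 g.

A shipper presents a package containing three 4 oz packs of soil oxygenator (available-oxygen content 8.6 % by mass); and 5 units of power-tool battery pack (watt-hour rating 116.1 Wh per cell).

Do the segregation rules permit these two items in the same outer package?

Soil oxygenator: available-oxygen content 8.6 % by mass > 5 % by mass → Group Z2 (Oxidizer).
Watt-hour rating 116.1 Wh per cell meets the Group Z9 criterion (Lithium Cells), so the power-tool battery pack is Group Z9.
No segregation rule bars Group Z2 with Group Z9.

Yes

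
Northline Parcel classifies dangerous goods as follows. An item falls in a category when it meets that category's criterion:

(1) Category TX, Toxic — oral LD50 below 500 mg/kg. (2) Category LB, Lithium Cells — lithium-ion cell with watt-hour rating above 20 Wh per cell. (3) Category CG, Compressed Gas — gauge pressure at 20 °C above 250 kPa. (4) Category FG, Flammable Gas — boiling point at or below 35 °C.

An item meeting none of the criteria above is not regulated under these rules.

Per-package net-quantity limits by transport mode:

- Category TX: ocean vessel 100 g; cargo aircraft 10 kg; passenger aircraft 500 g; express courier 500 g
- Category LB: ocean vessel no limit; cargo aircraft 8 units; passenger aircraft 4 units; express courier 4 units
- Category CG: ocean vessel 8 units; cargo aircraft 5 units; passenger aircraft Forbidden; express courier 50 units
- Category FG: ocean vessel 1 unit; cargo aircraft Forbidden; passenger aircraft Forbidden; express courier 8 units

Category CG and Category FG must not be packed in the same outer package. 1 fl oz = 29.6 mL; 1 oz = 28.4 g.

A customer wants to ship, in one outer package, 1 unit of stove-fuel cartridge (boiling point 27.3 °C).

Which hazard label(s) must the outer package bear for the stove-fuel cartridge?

Category FG

With boiling point 27.3 °C (≤ 35 °C), the stove-fuel cartridge falls in Category FG.
Only the Category FG label is required.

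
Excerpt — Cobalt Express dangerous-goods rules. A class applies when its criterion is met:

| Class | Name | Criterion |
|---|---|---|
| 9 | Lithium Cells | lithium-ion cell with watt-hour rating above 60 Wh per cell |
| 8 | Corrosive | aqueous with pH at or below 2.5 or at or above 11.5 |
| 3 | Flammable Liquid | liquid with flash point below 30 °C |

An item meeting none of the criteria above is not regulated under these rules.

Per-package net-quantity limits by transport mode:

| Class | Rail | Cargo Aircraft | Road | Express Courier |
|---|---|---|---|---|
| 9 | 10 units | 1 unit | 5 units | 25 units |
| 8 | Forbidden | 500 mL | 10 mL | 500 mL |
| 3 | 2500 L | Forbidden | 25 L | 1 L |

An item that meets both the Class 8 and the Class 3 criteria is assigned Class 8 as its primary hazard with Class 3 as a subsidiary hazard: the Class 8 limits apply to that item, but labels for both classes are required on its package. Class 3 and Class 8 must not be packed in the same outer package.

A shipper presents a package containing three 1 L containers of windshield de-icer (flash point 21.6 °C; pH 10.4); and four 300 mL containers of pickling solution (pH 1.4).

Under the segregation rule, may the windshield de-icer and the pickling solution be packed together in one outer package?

No

Windshield de-icer: flash point 21.6 °C < 30 °C → Class 3 (Flammable Liquid).
Pickling solution: pH 1.4 ≤ 2.5 → Class 8 (Corrosive).
Class 3 and Class 8 may not share an outer package.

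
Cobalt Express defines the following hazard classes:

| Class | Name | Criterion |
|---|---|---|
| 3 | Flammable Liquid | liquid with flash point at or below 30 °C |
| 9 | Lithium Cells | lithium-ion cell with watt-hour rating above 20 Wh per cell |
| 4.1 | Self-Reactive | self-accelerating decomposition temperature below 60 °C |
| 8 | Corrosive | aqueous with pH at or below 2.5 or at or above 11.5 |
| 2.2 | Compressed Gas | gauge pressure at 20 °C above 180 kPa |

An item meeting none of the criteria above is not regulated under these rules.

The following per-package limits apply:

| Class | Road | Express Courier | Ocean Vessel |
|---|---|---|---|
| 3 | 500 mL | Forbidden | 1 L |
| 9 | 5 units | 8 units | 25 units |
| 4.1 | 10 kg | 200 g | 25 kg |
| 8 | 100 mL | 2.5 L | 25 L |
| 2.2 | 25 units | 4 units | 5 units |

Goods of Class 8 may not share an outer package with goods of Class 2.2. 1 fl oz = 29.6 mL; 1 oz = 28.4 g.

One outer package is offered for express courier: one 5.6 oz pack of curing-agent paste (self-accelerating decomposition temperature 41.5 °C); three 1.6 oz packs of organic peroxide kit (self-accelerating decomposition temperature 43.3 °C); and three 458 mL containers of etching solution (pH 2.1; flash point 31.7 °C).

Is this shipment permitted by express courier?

No

The curing-agent paste has self-accelerating decomposition temperature 41.5 °C, which is < 60 °C, so it is Class 4.1 (Self-Reactive).
The organic peroxide kit has self-accelerating decomposition temperature 43.3 °C, which is < 60 °C, so it is Class 4.1 (Self-Reactive).
With pH 2.1 (≤ 2.5), the etching solution falls in Class 8.
Class 4.1 net quantity: (one 5.6 oz pack = 159.04 g) + (three 1.6 oz packs = 136.32 g) = 295.36 g.
295.36 g > 200 g (express courier limit, Class 4.1) — over the limit.
Class 8 quantity: three 458 mL containers = 1.374 L.
That is within the Class 8 express courier limit of 2.5 L.
The segregation rule (Class 8 with Class 2.2) does not apply to Class 4.1 with Class 8.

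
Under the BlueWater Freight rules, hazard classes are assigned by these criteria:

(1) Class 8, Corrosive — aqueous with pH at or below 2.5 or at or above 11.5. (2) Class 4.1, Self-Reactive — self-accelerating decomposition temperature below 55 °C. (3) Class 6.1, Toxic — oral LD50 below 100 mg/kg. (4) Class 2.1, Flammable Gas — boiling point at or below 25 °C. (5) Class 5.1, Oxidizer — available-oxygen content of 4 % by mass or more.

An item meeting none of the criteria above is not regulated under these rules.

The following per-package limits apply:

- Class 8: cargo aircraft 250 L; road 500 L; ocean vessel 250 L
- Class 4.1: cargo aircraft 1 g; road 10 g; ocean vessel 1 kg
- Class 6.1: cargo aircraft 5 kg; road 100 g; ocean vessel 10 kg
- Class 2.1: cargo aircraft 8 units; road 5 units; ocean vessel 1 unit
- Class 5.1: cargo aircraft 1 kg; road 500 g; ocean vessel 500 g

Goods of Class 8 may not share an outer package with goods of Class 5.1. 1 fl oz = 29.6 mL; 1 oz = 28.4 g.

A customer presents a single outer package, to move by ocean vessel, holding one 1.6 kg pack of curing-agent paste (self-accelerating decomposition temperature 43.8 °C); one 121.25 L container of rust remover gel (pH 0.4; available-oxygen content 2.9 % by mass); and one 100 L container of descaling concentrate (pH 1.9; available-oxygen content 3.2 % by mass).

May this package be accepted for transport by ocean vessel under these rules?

The curing-agent paste has self-accelerating decomposition temperature 43.8 °C, which is < 55 °C, so it is Class 4.1 (Self-Reactive).
With pH 0.4 (≤ 2.5), the rust remover gel falls in Class 8.
Descaling concentrate: pH 1.9 ≤ 2.5 → Class 8 (Corrosive).
Total Class 8: 121.25 L + 100 L = 221.25 L.
221.25 L is within the ocean vessel limit of 250 L for Class 8.
Class 4.1 quantity: 1.6 kg.
That exceeds the Class 4.1 ocean vessel limit of 1 kg.
The segregation rule (Class 8 with Class 5.1) does not apply to Class 8 with Class 4.1.

No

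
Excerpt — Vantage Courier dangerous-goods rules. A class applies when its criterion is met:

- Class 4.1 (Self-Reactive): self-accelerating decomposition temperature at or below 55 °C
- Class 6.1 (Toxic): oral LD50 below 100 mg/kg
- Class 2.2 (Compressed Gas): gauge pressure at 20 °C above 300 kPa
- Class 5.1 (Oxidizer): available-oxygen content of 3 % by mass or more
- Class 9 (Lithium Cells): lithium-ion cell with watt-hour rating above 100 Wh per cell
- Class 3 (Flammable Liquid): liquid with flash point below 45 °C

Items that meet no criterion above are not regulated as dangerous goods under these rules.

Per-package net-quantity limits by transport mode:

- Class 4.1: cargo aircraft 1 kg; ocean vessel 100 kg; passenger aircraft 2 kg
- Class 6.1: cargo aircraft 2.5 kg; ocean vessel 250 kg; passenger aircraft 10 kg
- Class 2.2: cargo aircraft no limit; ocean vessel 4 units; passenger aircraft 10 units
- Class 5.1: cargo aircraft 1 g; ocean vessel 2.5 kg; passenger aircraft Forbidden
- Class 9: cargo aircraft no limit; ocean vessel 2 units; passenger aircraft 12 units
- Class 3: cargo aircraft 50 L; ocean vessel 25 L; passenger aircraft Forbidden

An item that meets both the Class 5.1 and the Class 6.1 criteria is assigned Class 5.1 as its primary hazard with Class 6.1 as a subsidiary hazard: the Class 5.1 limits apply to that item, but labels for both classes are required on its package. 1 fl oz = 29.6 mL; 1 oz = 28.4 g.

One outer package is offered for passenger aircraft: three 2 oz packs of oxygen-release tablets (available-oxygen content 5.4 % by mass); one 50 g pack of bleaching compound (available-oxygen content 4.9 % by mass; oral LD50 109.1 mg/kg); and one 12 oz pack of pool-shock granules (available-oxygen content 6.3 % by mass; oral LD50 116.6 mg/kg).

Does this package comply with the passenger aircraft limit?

No

Oxygen-release tablets: available-oxygen content 5.4 % by mass ≥ 3 % by mass → Class 5.1 (Oxidizer).
With available-oxygen content 4.9 % by mass (≥ 3 % by mass), the bleaching compound falls in Class 5.1.
The pool-shock granules have available-oxygen content 6.3 % by mass, which is ≥ 3 % by mass, so they are Class 5.1 (Oxidizer).
Total Class 5.1: (three 2 oz packs = 170.4 g) + 50 g + (one 12 oz pack = 340.8 g) = 561.2 g.
Class 5.1 is Forbidden by passenger aircraft.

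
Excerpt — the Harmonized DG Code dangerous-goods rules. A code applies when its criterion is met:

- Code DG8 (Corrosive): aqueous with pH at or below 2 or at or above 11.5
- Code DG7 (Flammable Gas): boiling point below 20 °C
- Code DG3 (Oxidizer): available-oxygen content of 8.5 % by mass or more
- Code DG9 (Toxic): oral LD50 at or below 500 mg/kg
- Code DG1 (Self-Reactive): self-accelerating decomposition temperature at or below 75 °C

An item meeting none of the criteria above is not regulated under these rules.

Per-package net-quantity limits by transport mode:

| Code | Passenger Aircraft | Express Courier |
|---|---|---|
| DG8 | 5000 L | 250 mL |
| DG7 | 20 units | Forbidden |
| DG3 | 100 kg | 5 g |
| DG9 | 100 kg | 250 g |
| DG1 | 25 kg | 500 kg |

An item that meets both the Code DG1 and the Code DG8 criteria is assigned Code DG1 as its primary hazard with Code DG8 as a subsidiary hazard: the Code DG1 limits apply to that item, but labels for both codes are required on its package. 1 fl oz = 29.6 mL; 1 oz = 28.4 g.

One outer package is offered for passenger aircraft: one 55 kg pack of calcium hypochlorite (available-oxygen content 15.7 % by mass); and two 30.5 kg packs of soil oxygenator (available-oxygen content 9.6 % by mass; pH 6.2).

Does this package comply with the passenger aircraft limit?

No

Available-oxygen content 15.7 % by mass meets the Code DG3 criterion (Oxidizer), so the calcium hypochlorite is Code DG3.
The soil oxygenator has available-oxygen content 9.6 % by mass, which is ≥ 8.5 % by mass, so it is Code DG3 (Oxidizer).
Total Code DG3: 55 kg + (two 30.5 kg packs = 61 kg) = 116 kg.
116 kg > 100 kg (passenger aircraft limit, Code DG3) — over the limit.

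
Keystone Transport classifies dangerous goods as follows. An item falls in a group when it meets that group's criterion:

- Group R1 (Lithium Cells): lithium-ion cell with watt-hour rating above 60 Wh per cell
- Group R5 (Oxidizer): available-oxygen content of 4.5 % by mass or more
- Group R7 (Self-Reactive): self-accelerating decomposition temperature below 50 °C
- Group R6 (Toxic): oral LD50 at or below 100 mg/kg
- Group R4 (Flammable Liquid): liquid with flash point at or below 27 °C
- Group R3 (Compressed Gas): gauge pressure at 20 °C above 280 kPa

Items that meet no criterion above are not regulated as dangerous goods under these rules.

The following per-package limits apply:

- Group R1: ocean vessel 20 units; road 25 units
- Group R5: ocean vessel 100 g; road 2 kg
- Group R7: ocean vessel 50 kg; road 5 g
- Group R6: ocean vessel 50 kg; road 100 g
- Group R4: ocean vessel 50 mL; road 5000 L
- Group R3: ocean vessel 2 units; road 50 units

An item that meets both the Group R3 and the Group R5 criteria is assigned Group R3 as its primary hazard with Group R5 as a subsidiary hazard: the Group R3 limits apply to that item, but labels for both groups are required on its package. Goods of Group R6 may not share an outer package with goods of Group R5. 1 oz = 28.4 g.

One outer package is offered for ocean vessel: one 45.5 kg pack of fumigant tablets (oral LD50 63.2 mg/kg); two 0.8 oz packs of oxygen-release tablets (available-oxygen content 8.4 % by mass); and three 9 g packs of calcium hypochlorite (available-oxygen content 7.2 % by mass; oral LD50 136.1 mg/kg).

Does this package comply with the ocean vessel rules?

No

The fumigant tablets have oral LD50 63.2 mg/kg, which is ≤ 100 mg/kg, so they are Group R6 (Toxic).
The oxygen-release tablets have available-oxygen content 8.4 % by mass, which is ≥ 4.5 % by mass, so they are Group R5 (Oxidizer).
Available-oxygen content 7.2 % by mass meets the Group R5 criterion (Oxidizer), so the calcium hypochlorite is Group R5.
Group R6 quantity: 45.5 kg.
45.5 kg is within the ocean vessel limit of 50 kg for Group R6.
Group R5 net quantity: (two 0.8 oz packs = 45.44 g) + (three 9 g packs = 27 g) = 72.44 g.
That is within the Group R5 ocean vessel limit of 100 g.
Group R6 and Group R5 may not share an outer package.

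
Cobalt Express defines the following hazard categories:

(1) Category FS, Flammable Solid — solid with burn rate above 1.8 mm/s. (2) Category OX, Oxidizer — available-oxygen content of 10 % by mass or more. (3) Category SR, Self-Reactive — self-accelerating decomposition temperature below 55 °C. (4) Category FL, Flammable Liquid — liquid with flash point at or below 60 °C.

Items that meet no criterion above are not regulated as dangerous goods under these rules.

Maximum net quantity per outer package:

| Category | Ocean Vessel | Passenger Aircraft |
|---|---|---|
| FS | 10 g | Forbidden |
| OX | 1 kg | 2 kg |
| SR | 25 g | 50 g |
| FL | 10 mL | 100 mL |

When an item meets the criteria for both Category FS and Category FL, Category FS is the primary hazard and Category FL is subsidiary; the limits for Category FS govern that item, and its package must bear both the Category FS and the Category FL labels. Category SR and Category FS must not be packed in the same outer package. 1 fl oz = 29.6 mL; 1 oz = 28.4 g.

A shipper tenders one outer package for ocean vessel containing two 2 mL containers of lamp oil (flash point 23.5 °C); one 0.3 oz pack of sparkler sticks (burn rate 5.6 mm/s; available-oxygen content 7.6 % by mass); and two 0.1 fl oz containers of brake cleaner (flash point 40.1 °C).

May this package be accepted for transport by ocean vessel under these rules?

Flash point 23.5 °C meets the Category FL criterion (Flammable Liquid), so the lamp oil is Category FL.
Sparkler sticks: burn rate 5.6 mm/s > 1.8 mm/s → Category FS (Flammable Solid).
With flash point 40.1 °C (≤ 60 °C), the brake cleaner falls in Category FL.
Category FS quantity: one 0.3 oz pack = 8.52 g.
8.52 g ≤ 10 g (ocean vessel limit, Category FS) — within limit.
Category FL net quantity: (two 2 mL containers = 4 mL) + (two 0.1 fl oz containers = 5.92 mL) = 9.92 mL.
9.92 mL is within the ocean vessel limit of 10 mL for Category FL.
The segregation rule (Category SR with Category FS) does not apply to Category FS with Category FL.
Every hazard category is within its ocean vessel limit and no segregation rule is violated.

Yes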